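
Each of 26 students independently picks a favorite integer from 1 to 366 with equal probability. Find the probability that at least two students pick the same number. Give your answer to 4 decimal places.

It's easier to compute the probability that all 26 are distinct.
P(all distinct) = 366/366 · 365/366 · ··· · 341/366 ≈ 0.4028.
So the probability of at least one match is 1 − 0.4028 = 0.5972.

0.5972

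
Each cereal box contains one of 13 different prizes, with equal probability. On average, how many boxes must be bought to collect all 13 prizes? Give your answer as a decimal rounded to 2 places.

41.34

After i distinct types are collected, each trial gives a new one with probability (13−i)/13, so the expected wait for the next new type is 13/(13−i).
E = 13/13 + 13/12 + 13/11 + 13/10 + 13/9 + 13/8 + 13/7 + 13/6 + 13/5 + 13/4 + 13/3 + 13/2 + 13/1 = 1145993/27720 ≈ 41.34.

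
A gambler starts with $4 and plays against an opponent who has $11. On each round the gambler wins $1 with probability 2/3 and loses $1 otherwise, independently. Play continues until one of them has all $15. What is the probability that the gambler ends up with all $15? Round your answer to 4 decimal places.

0.9375

Let r = q/p = (1/3)/(2/3) = 1/2. The recurrence P(i) = p·P(i+1) + q·P(i−1) with P(0)=0, P(15)=1 gives P(i) = (1 − r^i)/(1 − r^15).
P(4) = (1 − (1/2)^4) / (1 − (1/2)^15) = 30720/32767 ≈ 0.9375.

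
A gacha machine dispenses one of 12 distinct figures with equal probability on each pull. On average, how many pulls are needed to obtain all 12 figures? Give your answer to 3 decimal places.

After i distinct types are collected, each trial gives a new one with probability (12−i)/12, so the expected wait for the next new type is 12/(12−i).
E = 12/12 + 12/11 + 12/10 + 12/9 + 12/8 + 12/7 + 12/6 + 12/5 + 12/4 + 12/3 + 12/2 + 12/1 = 86021/2310 ≈ 37.239.

37.239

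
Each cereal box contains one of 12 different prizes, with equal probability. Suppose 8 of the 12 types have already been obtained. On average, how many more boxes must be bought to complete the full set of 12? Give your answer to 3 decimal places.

25.000

Starting from 8 distinct types, each trial gives a new one with probability (12−i)/12 when i types are held, so the wait for the next new type is 12/(12−i).
E = 12/4 + 12/3 + 12/2 + 12/1 = 25 ≈ 25.000.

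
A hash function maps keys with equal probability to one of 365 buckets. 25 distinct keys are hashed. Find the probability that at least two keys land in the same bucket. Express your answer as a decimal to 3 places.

0.569

It's easier to compute the probability that all 25 are distinct.
P(all distinct) = 365/365 · 364/365 · ··· · 341/365 ≈ 0.431.
So the probability of at least one match is 1 − 0.431 = 0.569.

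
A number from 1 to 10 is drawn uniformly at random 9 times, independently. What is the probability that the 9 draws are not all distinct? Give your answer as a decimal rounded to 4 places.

P(all 9 different) = 10/10 · 9/10 · ··· · 2/10 ≈ 0.0036.
P(at least two equal) = 1 − 0.0036 = 0.9964.

0.9964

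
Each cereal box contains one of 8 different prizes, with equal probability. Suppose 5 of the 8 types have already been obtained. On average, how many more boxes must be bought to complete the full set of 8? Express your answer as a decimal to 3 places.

Starting from 5 distinct types, each trial gives a new one with probability (8−i)/8 when i types are held, so the wait for the next new type is 8/(8−i).
E = 8/3 + 8/2 + 8/1 = 44/3 ≈ 14.667.

14.667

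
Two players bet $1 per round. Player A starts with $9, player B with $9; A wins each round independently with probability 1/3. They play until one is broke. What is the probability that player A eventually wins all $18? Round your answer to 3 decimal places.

Let r = q/p = (2/3)/(1/3) = 2. The recurrence P(i) = p·P(i+1) + q·P(i−1) with P(0)=0, P(18)=1 gives P(i) = (1 − r^i)/(1 − r^18).
P(9) = (1 − (2)^9) / (1 − (2)^18) = 1/513 ≈ 0.002.

0.002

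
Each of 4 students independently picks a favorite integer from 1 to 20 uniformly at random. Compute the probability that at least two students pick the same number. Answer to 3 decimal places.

0.273

It's easier to compute the probability that all 4 are distinct.
P(all distinct) = 20/20 · 19/20 · ··· · 17/20 ≈ 0.727.
So the probability of at least one match is 1 − 0.727 = 0.273.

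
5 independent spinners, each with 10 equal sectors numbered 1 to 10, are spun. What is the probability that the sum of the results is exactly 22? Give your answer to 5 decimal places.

There are 10^5 = 100000 equally likely outcomes.
The number of ordered 5-tuples from {1,…,10} summing to 22 is 4335.
P(sum = 22) = 4335/100000 = 867/20000 ≈ 0.04335.

0.04335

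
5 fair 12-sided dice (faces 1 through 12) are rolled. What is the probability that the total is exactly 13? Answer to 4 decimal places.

There are 12^5 = 248832 equally likely outcomes.
The number of ordered 5-tuples from {1,…,12} summing to 13 is 495.
P(sum = 13) = 495/248832 = 55/27648 ≈ 0.0020.

0.0020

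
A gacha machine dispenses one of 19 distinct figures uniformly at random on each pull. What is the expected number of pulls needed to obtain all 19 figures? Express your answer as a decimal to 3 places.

67.407

After i distinct types are collected, each trial gives a new one with probability (19−i)/19, so the expected wait for the next new type is 19/(19−i).
E = 19/19 + 19/18 + 19/17 + 19/16 + 19/15 + 19/14 + 19/13 + 19/12 + 19/11 + 19/10 + 19/9 + 19/8 + 19/7 + 19/6 + 19/5 + 19/4 + 19/3 + 19/2 + 19/1 = 275295799/4084080 ≈ 67.407.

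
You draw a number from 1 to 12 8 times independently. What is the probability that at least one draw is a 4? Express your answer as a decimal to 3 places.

0.501

P(no draw is a 4) = (11/12)^8 ≈ 0.499.
P(at least one) = 1 − 0.499 = 0.501.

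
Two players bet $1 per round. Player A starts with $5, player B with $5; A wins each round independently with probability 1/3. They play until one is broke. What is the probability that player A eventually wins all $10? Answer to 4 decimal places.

Let r = q/p = (2/3)/(1/3) = 2. The recurrence P(i) = p·P(i+1) + q·P(i−1) with P(0)=0, P(10)=1 gives P(i) = (1 − r^i)/(1 − r^10).
P(5) = (1 − (2)^5) / (1 − (2)^10) = 1/33 ≈ 0.0303.

0.0303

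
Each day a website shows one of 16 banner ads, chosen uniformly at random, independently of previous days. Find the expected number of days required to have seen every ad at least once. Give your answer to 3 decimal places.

After i distinct types are collected, each trial gives a new one with probability (16−i)/16, so the expected wait for the next new type is 16/(16−i).
E = 16/16 + 16/15 + 16/14 + 16/13 + 16/12 + 16/11 + 16/10 + 16/9 + 16/8 + 16/7 + 16/6 + 16/5 + 16/4 + 16/3 + 16/2 + 16/1 = 2436559/45045 ≈ 54.092.

54.092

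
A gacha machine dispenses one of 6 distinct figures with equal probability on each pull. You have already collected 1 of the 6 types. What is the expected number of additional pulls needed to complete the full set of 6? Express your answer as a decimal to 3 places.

Starting from 1 distinct type, each trial gives a new one with probability (6−i)/6 when i types are held, so the wait for the next new type is 6/(6−i).
E = 6/5 + 6/4 + 6/3 + 6/2 + 6/1 = 137/10 ≈ 13.700.

13.700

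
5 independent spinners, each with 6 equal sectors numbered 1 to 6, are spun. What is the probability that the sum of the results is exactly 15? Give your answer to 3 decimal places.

There are 6^5 = 7776 equally likely outcomes.
The number of ordered 5-tuples from {1,…,6} summing to 15 is 651.
P(sum = 15) = 651/7776 = 217/2592 ≈ 0.084.

0.084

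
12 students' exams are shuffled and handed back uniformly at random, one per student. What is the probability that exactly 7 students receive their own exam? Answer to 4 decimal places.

0.0001

Choose which 7 of the 12 are fixed: C(12,7) = 792 ways.
The remaining 5 must have no fixed point: D(5) = 44.
P = 792·44/479001600 = 11/151200 ≈ 0.0001.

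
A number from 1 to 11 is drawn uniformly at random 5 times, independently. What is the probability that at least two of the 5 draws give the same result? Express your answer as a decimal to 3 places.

P(all 5 different) = 11/11 · 10/11 · ··· · 7/11 ≈ 0.344.
P(at least two equal) = 1 − 0.344 = 0.656.

0.656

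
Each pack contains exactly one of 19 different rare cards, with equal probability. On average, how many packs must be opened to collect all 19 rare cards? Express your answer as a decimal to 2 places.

After i distinct types are collected, each trial gives a new one with probability (19−i)/19, so the expected wait for the next new type is 19/(19−i).
E = 19/19 + 19/18 + 19/17 + 19/16 + 19/15 + 19/14 + 19/13 + 19/12 + 19/11 + 19/10 + 19/9 + 19/8 + 19/7 + 19/6 + 19/5 + 19/4 + 19/3 + 19/2 + 19/1 = 275295799/4084080 ≈ 67.41.

67.41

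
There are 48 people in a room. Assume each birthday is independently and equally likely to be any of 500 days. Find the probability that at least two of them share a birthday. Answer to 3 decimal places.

It's easier to compute the probability that all 48 are distinct.
P(all distinct) = 500/500 · 499/500 · ··· · 453/500 ≈ 0.097.
So the probability of at least one match is 1 − 0.097 = 0.903.

0.903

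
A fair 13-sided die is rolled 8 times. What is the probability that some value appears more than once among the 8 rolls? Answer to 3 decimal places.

0.936

P(all 8 different) = 13/13 · 12/13 · ··· · 6/13 ≈ 0.064.
P(at least two equal) = 1 − 0.064 = 0.936.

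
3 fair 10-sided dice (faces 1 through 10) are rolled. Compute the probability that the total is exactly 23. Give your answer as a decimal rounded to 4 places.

There are 10^3 = 1000 equally likely outcomes.
The number of ordered 3-tuples from {1,…,10} summing to 23 is 36.
P(sum = 23) = 36/1000 = 9/250 ≈ 0.0360.

0.0360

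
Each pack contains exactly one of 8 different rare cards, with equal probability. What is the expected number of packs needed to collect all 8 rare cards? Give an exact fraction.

After i distinct types are collected, each trial gives a new one with probability (8−i)/8, so the expected wait for the next new type is 8/(8−i).
E = 8/8 + 8/7 + 8/6 + 8/5 + 8/4 + 8/3 + 8/2 + 8/1 = 761/35.

761/35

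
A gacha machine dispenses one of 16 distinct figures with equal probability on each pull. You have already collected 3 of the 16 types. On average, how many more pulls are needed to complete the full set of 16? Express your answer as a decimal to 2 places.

Starting from 3 distinct types, each trial gives a new one with probability (16−i)/16 when i types are held, so the wait for the next new type is 16/(16−i).
E = 16/13 + 16/12 + 16/11 + 16/10 + 16/9 + 16/8 + 16/7 + 16/6 + 16/5 + 16/4 + 16/3 + 16/2 + 16/1 = 2291986/45045 ≈ 50.88.

50.88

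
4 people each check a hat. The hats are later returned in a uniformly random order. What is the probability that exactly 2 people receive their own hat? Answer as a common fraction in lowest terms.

1/4

Choose which 2 of the 4 are fixed: C(4,2) = 6 ways.
The remaining 2 must have no fixed point: D(2) = 1.
P = 6·1/24 = 1/4.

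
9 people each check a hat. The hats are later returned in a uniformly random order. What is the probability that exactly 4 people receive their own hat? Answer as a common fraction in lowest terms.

11/720

Choose which 4 of the 9 are fixed: C(9,4) = 126 ways.
The remaining 5 must have no fixed point: D(5) = 44.
P = 126·44/362880 = 11/720.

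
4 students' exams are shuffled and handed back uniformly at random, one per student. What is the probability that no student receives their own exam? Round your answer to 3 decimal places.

This is the derangement probability: permutations of 4 with no fixed point.
D(4) = 4! · (1 − 1/1! + 1/2! − ··· + (−1)^4/4!) = 9.
P = 9/24 = 3/8 ≈ 0.375.

0.375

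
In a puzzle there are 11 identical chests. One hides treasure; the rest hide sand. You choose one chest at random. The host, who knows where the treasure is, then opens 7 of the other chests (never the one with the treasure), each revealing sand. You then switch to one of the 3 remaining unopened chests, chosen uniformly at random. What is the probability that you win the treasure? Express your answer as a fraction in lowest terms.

10/33

Your original chest holds the treasure with probability 1/11, so the other 10 collectively hold it with probability 10/11.
The host can always find 7 empty chests to open, so the reveals don't change that 10/11; it is now spread over the 3 remaining unopened chests.
P(win by switching) = (10/11) · (1/3) = 10/33.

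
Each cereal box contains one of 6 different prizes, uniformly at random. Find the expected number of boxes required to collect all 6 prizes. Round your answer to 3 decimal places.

14.700

After i distinct types are collected, each trial gives a new one with probability (6−i)/6, so the expected wait for the next new type is 6/(6−i).
E = 6/6 + 6/5 + 6/4 + 6/3 + 6/2 + 6/1 = 147/10 ≈ 14.700.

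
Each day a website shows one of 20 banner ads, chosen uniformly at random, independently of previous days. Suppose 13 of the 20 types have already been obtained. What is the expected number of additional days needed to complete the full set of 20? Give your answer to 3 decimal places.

51.857

Starting from 13 distinct types, each trial gives a new one with probability (20−i)/20 when i types are held, so the wait for the next new type is 20/(20−i).
E = 20/7 + 20/6 + 20/5 + 20/4 + 20/3 + 20/2 + 20/1 = 363/7 ≈ 51.857.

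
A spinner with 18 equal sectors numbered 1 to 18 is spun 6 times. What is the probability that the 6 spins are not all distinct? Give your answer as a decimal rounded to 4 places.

P(all 6 different) = 18/18 · 17/18 · ··· · 13/18 ≈ 0.3930.
P(at least two equal) = 1 − 0.3930 = 0.6070.

0.6070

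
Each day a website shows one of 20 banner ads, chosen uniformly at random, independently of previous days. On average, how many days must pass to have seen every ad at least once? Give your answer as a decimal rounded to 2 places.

After i distinct types are collected, each trial gives a new one with probability (20−i)/20, so the expected wait for the next new type is 20/(20−i).
E = 20/20 + 20/19 + 20/18 + 20/17 + 20/16 + 20/15 + 20/14 + 20/13 + 20/12 + 20/11 + 20/10 + 20/9 + 20/8 + 20/7 + 20/6 + 20/5 + 20/4 + 20/3 + 20/2 + 20/1 = 279175675/3879876 ≈ 71.95.

71.95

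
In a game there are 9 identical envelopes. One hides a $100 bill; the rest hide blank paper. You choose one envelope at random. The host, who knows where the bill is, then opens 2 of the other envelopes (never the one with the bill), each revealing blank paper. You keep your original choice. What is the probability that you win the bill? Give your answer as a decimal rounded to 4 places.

The host can always open 2 empty envelopes regardless of your choice, so the reveals give no information about your original envelope.
P(win by staying) = 1/9 ≈ 0.1111.

0.1111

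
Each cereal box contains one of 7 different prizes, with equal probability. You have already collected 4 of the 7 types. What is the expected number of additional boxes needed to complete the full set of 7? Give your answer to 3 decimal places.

Starting from 4 distinct types, each trial gives a new one with probability (7−i)/7 when i types are held, so the wait for the next new type is 7/(7−i).
E = 7/3 + 7/2 + 7/1 = 77/6 ≈ 12.833.

12.833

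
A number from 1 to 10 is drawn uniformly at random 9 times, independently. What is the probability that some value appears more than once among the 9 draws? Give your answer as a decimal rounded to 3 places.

0.996

P(all 9 different) = 10/10 · 9/10 · ··· · 2/10 ≈ 0.004.
P(at least two equal) = 1 − 0.004 = 0.996.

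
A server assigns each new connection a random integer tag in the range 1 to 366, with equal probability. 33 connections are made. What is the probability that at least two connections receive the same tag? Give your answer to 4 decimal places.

0.7740

It's easier to compute the probability that all 33 are distinct.
P(all distinct) = 366/366 · 365/366 · ··· · 334/366 ≈ 0.2260.
So the probability of at least one match is 1 − 0.2260 = 0.7740.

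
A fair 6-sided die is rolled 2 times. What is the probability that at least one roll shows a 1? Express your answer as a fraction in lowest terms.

P(no roll shows a 1) = (5/6)^2 = 25/36.
P(at least one) = 1 − 25/36 = 11/36.

11/36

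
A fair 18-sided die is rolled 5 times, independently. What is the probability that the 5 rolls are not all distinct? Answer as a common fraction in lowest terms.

P(all 5 different) = 18/18 · 17/18 · ··· · 14/18 = 1190/2187.
P(at least two equal) = 1 − 1190/2187 = 997/2187.

997/2187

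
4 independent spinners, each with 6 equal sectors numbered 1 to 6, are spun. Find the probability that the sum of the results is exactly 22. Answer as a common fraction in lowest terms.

There are 6^4 = 1296 equally likely outcomes.
The number of ordered 4-tuples from {1,…,6} summing to 22 is 10.
P(sum = 22) = 10/1296 = 5/648.

5/648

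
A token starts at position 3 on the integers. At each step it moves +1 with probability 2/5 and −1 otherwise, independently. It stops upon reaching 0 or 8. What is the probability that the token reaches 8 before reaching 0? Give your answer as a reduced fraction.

608/6305

Let r = q/p = (3/5)/(2/5) = 3/2. The recurrence P(i) = p·P(i+1) + q·P(i−1) with P(0)=0, P(8)=1 gives P(i) = (1 − r^i)/(1 − r^8).
P(3) = (1 − (3/2)^3) / (1 − (3/2)^8) = 608/6305.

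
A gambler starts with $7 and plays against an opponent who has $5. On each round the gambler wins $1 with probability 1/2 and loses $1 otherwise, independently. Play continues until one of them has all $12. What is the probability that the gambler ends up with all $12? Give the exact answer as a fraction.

With a fair step, P(i) = ½P(i−1) + ½P(i+1) with P(0)=0, P(12)=1 has the linear solution P(i) = i/12.
P(7) = 7/12.

7/12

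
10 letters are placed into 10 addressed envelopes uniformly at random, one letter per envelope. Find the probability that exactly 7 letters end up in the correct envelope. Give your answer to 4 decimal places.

Choose which 7 of the 10 are fixed: C(10,7) = 120 ways.
The remaining 3 must have no fixed point: D(3) = 2.
P = 120·2/3628800 = 1/15120 ≈ 0.0001.

0.0001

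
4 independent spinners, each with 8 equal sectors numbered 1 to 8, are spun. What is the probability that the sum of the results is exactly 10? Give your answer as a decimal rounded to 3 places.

There are 8^4 = 4096 equally likely outcomes.
The number of ordered 4-tuples from {1,…,8} summing to 10 is 84.
P(sum = 10) = 84/4096 = 21/1024 ≈ 0.021.

0.021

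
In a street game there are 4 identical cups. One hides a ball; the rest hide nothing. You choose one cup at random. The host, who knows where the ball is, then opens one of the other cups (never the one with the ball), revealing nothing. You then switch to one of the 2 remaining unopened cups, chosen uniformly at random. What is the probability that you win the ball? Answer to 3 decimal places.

Your original cup holds the ball with probability 1/4, so the other 3 collectively hold it with probability 3/4.
The host can always find an empty cup to open, so this doesn't change that 3/4; it is now spread over the 2 remaining unopened cups.
P(win by switching) = (3/4) · (1/2) = 3/8 ≈ 0.375.

0.375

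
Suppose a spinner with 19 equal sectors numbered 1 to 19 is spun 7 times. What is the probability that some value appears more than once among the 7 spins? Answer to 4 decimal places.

P(all 7 different) = 19/19 · 18/19 · ··· · 13/19 ≈ 0.2841.
P(at least two equal) = 1 − 0.2841 = 0.7159.

0.7159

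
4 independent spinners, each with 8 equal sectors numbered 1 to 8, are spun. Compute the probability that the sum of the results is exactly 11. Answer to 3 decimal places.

0.029

There are 8^4 = 4096 equally likely outcomes.
The number of ordered 4-tuples from {1,…,8} summing to 11 is 120.
P(sum = 11) = 120/4096 = 15/512 ≈ 0.029.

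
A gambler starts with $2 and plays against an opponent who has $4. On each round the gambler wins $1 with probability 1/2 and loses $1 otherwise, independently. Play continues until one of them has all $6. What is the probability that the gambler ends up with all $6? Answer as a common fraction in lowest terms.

With a fair step, P(i) = ½P(i−1) + ½P(i+1) with P(0)=0, P(6)=1 has the linear solution P(i) = i/6.
P(2) = 2/6 = 1/3.

1/3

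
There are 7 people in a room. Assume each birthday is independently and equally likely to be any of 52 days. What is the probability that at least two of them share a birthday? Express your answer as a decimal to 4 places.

0.3441

It's easier to compute the probability that all 7 are distinct.
P(all distinct) = 52/52 · 51/52 · ··· · 46/52 ≈ 0.6559.
So the probability of at least one match is 1 − 0.6559 = 0.3441.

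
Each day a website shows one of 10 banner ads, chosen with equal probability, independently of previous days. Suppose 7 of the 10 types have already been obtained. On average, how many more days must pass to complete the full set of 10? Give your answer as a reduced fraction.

55/3

Starting from 7 distinct types, each trial gives a new one with probability (10−i)/10 when i types are held, so the wait for the next new type is 10/(10−i).
E = 10/3 + 10/2 + 10/1 = 55/3.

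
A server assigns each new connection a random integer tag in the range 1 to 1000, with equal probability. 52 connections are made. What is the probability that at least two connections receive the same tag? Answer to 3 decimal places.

0.741

It's easier to compute the probability that all 52 are distinct.
P(all distinct) = 1000/1000 · 999/1000 · ··· · 949/1000 ≈ 0.259.
So the probability of at least one match is 1 − 0.259 = 0.741.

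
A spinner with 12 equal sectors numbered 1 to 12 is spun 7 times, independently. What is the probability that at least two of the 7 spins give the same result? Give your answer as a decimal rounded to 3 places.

0.889

P(all 7 different) = 12/12 · 11/12 · ··· · 6/12 ≈ 0.111.
P(at least two equal) = 1 − 0.111 = 0.889.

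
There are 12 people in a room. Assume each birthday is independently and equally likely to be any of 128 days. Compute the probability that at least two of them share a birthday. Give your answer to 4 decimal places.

It's easier to compute the probability that all 12 are distinct.
P(all distinct) = 128/128 · 127/128 · ··· · 117/128 ≈ 0.5875.
So the probability of at least one match is 1 − 0.5875 = 0.4125.

0.4125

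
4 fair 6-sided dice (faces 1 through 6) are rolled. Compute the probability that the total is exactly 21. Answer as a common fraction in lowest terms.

5/324

There are 6^4 = 1296 equally likely outcomes.
The number of ordered 4-tuples from {1,…,6} summing to 21 is 20.
P(sum = 21) = 20/1296 = 5/324.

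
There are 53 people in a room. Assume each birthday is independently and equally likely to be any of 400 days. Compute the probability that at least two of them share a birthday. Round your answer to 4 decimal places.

It's easier to compute the probability that all 53 are distinct.
P(all distinct) = 400/400 · 399/400 · ··· · 348/400 ≈ 0.0271.
So the probability of at least one match is 1 − 0.0271 = 0.9729.

0.9729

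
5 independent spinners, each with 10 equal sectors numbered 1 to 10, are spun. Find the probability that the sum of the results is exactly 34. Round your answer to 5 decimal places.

0.03795

There are 10^5 = 100000 equally likely outcomes.
The number of ordered 5-tuples from {1,…,10} summing to 34 is 3795.
P(sum = 34) = 3795/100000 = 759/20000 ≈ 0.03795.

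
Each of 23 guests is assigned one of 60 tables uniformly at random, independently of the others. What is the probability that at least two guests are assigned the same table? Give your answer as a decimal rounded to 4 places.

It's easier to compute the probability that all 23 are distinct.
P(all distinct) = 60/60 · 59/60 · ··· · 38/60 ≈ 0.0077.
So the probability of at least one match is 1 − 0.0077 = 0.9923.

0.9923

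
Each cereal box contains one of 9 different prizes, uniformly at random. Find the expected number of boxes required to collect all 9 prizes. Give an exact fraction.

After i distinct types are collected, each trial gives a new one with probability (9−i)/9, so the expected wait for the next new type is 9/(9−i).
E = 9/9 + 9/8 + 9/7 + 9/6 + 9/5 + 9/4 + 9/3 + 9/2 + 9/1 = 7129/280.

7129/280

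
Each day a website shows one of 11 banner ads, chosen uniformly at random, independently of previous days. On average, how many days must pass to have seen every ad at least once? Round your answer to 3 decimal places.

After i distinct types are collected, each trial gives a new one with probability (11−i)/11, so the expected wait for the next new type is 11/(11−i).
E = 11/11 + 11/10 + 11/9 + 11/8 + 11/7 + 11/6 + 11/5 + 11/4 + 11/3 + 11/2 + 11/1 = 83711/2520 ≈ 33.219.

33.219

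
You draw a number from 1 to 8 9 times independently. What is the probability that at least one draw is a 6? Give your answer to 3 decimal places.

P(no draw is a 6) = (7/8)^9 ≈ 0.301.
P(at least one) = 1 − 0.301 = 0.699.

0.699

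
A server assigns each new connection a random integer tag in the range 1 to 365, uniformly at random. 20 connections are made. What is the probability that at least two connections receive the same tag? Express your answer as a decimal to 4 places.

It's easier to compute the probability that all 20 are distinct.
P(all distinct) = 365/365 · 364/365 · ··· · 346/365 ≈ 0.5886.
So the probability of at least one match is 1 − 0.5886 = 0.4114.

0.4114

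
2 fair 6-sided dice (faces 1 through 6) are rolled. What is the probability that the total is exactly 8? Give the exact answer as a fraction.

There are 6^2 = 36 equally likely outcomes.
The number of ordered 2-tuples from {1,…,6} summing to 8 is 5.
P(sum = 8) = 5/36.

5/36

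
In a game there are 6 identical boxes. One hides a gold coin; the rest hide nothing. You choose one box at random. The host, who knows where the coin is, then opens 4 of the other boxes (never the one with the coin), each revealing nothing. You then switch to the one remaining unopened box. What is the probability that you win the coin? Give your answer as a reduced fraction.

5/6

Your original box holds the coin with probability 1/6, so the other 5 collectively hold it with probability 5/6.
The host can always find 4 empty boxes to open, so the reveals don't change that 5/6; it is now spread over the 1 remaining unopened box.
P(win by switching) = (5/6) · (1/1) = 5/6.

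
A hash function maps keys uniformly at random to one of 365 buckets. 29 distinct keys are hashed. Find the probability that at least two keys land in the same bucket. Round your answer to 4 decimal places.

It's easier to compute the probability that all 29 are distinct.
P(all distinct) = 365/365 · 364/365 · ··· · 337/365 ≈ 0.3190.
So the probability of at least one match is 1 − 0.3190 = 0.6810.

0.6810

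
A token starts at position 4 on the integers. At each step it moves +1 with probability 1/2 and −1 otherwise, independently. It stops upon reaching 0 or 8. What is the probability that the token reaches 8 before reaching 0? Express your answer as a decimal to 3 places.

0.500

With a fair step, P(i) = ½P(i−1) + ½P(i+1) with P(0)=0, P(8)=1 has the linear solution P(i) = i/8.
P(4) = 4/8 = 1/2 ≈ 0.500.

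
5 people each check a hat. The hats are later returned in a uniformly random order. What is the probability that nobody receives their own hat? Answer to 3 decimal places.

0.367

This is the derangement probability: permutations of 5 with no fixed point.
D(5) = 5! · (1 − 1/1! + 1/2! − ··· + (−1)^5/5!) = 44.
P = 44/120 = 11/30 ≈ 0.367.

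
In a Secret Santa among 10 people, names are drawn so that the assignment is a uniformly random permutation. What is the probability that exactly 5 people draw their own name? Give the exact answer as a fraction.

11/3600

Choose which 5 of the 10 are fixed: C(10,5) = 252 ways.
The remaining 5 must have no fixed point: D(5) = 44.
P = 252·44/3628800 = 11/3600.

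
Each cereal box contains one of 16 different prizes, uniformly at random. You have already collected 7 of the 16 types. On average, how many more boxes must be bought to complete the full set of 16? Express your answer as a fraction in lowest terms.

Starting from 7 distinct types, each trial gives a new one with probability (16−i)/16 when i types are held, so the wait for the next new type is 16/(16−i).
E = 16/9 + 16/8 + 16/7 + 16/6 + 16/5 + 16/4 + 16/3 + 16/2 + 16/1 = 14258/315.

14258/315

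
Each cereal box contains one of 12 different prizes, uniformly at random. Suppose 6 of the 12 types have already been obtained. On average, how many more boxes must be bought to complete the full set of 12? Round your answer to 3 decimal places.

Starting from 6 distinct types, each trial gives a new one with probability (12−i)/12 when i types are held, so the wait for the next new type is 12/(12−i).
E = 12/6 + 12/5 + 12/4 + 12/3 + 12/2 + 12/1 = 147/5 ≈ 29.400.

29.400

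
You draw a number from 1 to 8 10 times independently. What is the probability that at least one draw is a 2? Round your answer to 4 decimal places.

0.7369

P(no draw is a 2) = (7/8)^10 ≈ 0.2631.
P(at least one) = 1 − 0.2631 = 0.7369.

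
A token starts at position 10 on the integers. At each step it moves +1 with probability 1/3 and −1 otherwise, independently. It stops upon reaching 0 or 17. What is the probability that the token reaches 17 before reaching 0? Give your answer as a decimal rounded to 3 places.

Let r = q/p = (2/3)/(1/3) = 2. The recurrence P(i) = p·P(i+1) + q·P(i−1) with P(0)=0, P(17)=1 gives P(i) = (1 − r^i)/(1 − r^17).
P(10) = (1 − (2)^10) / (1 − (2)^17) = 1023/131071 ≈ 0.008.

0.008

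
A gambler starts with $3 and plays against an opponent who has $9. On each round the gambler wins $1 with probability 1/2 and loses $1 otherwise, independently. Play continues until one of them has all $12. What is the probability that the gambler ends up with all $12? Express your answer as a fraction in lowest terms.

1/4

With a fair step, P(i) = ½P(i−1) + ½P(i+1) with P(0)=0, P(12)=1 has the linear solution P(i) = i/12.
P(3) = 3/12 = 1/4.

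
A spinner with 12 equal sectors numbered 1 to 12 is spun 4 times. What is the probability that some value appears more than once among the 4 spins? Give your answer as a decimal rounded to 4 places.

P(all 4 different) = 12/12 · 11/12 · ··· · 9/12 ≈ 0.5729.
P(at least two equal) = 1 − 0.5729 = 0.4271.

0.4271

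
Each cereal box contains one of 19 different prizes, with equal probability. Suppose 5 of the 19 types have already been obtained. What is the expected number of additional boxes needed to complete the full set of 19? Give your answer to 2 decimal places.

Starting from 5 distinct types, each trial gives a new one with probability (19−i)/19 when i types are held, so the wait for the next new type is 19/(19−i).
E = 19/14 + 19/13 + 19/12 + 19/11 + 19/10 + 19/9 + 19/8 + 19/7 + 19/6 + 19/5 + 19/4 + 19/3 + 19/2 + 19/1 = 22262927/360360 ≈ 61.78.

61.78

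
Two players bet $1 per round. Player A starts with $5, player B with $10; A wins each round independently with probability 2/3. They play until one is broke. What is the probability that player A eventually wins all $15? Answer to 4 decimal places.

Let r = q/p = (1/3)/(2/3) = 1/2. The recurrence P(i) = p·P(i+1) + q·P(i−1) with P(0)=0, P(15)=1 gives P(i) = (1 − r^i)/(1 − r^15).
P(5) = (1 − (1/2)^5) / (1 − (1/2)^15) = 1024/1057 ≈ 0.9688.

0.9688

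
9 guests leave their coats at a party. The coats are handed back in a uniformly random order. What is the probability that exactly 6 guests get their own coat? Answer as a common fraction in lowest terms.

1/2160

Choose which 6 of the 9 are fixed: C(9,6) = 84 ways.
The remaining 3 must have no fixed point: D(3) = 2.
P = 84·2/362880 = 1/2160.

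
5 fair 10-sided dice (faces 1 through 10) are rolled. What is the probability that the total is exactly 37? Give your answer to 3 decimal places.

0.022

There are 10^5 = 100000 equally likely outcomes.
The number of ordered 5-tuples from {1,…,10} summing to 37 is 2205.
P(sum = 37) = 2205/100000 = 441/20000 ≈ 0.022.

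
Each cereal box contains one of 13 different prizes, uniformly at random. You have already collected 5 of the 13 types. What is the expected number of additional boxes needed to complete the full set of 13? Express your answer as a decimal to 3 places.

35.332

Starting from 5 distinct types, each trial gives a new one with probability (13−i)/13 when i types are held, so the wait for the next new type is 13/(13−i).
E = 13/8 + 13/7 + 13/6 + 13/5 + 13/4 + 13/3 + 13/2 + 13/1 = 9893/280 ≈ 35.332.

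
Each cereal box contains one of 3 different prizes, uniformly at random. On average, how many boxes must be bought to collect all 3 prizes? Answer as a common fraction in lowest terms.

After i distinct types are collected, each trial gives a new one with probability (3−i)/3, so the expected wait for the next new type is 3/(3−i).
E = 3/3 + 3/2 + 3/1 = 11/2.

11/2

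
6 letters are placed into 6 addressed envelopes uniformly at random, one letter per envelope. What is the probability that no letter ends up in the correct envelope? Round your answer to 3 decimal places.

0.368

This is the derangement probability: permutations of 6 with no fixed point.
D(6) = 6! · (1 − 1/1! + 1/2! − ··· + (−1)^6/6!) = 265.
P = 265/720 = 53/144 ≈ 0.368.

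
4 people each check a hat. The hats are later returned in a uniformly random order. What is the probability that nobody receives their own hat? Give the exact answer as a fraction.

3/8

This is the derangement probability: permutations of 4 with no fixed point.
D(4) = 4! · (1 − 1/1! + 1/2! − ··· + (−1)^4/4!) = 9.
P = 9/24 = 3/8.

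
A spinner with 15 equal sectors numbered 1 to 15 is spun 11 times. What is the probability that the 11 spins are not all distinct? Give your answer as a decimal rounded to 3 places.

0.994

P(all 11 different) = 15/15 · 14/15 · ··· · 5/15 ≈ 0.006.
P(at least two equal) = 1 − 0.006 = 0.994.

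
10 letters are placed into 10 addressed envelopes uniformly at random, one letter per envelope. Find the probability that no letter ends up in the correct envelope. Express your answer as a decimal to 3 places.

0.368

This is the derangement probability: permutations of 10 with no fixed point.
D(10) = 10! · (1 − 1/1! + 1/2! − ··· + (−1)^10/10!) = 1334961.
P = 1334961/3628800 = 16481/44800 ≈ 0.368.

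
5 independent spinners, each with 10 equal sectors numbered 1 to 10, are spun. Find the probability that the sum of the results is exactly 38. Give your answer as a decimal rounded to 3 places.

0.017

There are 10^5 = 100000 equally likely outcomes.
The number of ordered 5-tuples from {1,…,10} summing to 38 is 1745.
P(sum = 38) = 1745/100000 = 349/20000 ≈ 0.017.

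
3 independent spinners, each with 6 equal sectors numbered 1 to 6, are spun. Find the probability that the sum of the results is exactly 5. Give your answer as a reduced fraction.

There are 6^3 = 216 equally likely outcomes.
The number of ordered 3-tuples from {1,…,6} summing to 5 is 6.
P(sum = 5) = 6/216 = 1/36.

1/36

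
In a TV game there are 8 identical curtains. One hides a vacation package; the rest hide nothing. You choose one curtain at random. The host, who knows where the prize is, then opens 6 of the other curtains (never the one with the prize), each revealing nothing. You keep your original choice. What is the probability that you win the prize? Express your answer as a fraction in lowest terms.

1/8

The host can always open 6 empty curtains regardless of your choice, so the reveals give no information about your original curtain.
P(win by staying) = 1/8.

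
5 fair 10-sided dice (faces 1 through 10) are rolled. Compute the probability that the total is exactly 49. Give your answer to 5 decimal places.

There are 10^5 = 100000 equally likely outcomes.
The number of ordered 5-tuples from {1,…,10} summing to 49 is 5.
P(sum = 49) = 5/100000 = 1/20000 ≈ 0.00005.

0.00005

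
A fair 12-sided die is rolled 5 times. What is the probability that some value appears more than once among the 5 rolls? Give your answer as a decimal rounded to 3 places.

P(all 5 different) = 12/12 · 11/12 · ··· · 8/12 ≈ 0.382.
P(at least two equal) = 1 − 0.382 = 0.618.

0.618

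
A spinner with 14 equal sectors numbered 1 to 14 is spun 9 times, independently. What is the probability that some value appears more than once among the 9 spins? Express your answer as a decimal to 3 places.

0.965

P(all 9 different) = 14/14 · 13/14 · ··· · 6/14 ≈ 0.035.
P(at least two equal) = 1 − 0.035 = 0.965.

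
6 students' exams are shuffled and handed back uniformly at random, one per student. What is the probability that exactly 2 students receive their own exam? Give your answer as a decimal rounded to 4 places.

0.1875

Choose which 2 of the 6 are fixed: C(6,2) = 15 ways.
The remaining 4 must have no fixed point: D(4) = 9.
P = 15·9/720 = 3/16 ≈ 0.1875.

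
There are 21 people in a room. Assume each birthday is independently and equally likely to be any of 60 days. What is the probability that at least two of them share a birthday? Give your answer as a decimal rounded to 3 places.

0.981

It's easier to compute the probability that all 21 are distinct.
P(all distinct) = 60/60 · 59/60 · ··· · 40/60 ≈ 0.019.
So the probability of at least one match is 1 − 0.019 = 0.981.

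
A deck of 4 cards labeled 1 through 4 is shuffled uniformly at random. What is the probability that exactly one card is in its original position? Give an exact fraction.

1/3

Choose which one is fixed: C(4,1) = 4 ways.
The remaining 3 must have no fixed point: D(3) = 2.
P = 4·2/24 = 1/3.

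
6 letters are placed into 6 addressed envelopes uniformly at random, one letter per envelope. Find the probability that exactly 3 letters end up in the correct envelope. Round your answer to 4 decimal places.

Choose which 3 of the 6 are fixed: C(6,3) = 20 ways.
The remaining 3 must have no fixed point: D(3) = 2.
P = 20·2/720 = 1/18 ≈ 0.0556.

0.0556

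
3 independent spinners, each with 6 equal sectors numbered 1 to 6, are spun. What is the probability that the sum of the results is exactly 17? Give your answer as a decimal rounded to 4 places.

There are 6^3 = 216 equally likely outcomes.
The number of ordered 3-tuples from {1,…,6} summing to 17 is 3.
P(sum = 17) = 3/216 = 1/72 ≈ 0.0139.

0.0139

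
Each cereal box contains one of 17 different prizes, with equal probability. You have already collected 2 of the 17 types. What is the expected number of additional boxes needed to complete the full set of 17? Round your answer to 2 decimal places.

Starting from 2 distinct types, each trial gives a new one with probability (17−i)/17 when i types are held, so the wait for the next new type is 17/(17−i).
E = 17/15 + 17/14 + 17/13 + 17/12 + 17/11 + 17/10 + 17/9 + 17/8 + 17/7 + 17/6 + 17/5 + 17/4 + 17/3 + 17/2 + 17/1 = 20327869/360360 ≈ 56.41.

56.41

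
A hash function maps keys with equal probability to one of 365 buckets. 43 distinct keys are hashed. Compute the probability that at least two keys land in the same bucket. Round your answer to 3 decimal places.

0.924

It's easier to compute the probability that all 43 are distinct.
P(all distinct) = 365/365 · 364/365 · ··· · 323/365 ≈ 0.076.
So the probability of at least one match is 1 − 0.076 = 0.924.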